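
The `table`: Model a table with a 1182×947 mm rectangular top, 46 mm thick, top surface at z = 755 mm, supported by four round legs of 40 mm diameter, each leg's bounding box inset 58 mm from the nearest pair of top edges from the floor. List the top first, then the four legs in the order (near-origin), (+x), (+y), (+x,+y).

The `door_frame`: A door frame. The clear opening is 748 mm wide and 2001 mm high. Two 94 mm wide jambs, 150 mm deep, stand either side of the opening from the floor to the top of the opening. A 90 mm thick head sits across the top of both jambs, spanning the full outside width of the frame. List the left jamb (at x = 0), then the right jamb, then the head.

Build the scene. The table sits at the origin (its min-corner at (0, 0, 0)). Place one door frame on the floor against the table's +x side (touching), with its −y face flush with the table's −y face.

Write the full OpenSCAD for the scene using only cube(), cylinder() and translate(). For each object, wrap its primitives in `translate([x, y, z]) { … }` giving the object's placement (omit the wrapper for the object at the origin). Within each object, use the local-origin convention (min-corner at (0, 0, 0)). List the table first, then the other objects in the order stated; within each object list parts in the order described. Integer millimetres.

translate([0, 0, 709]) cube([1182, 947, 46]);
translate([78, 78, 0]) cylinder(h = 709, r = 20);
translate([1104, 78, 0]) cylinder(h = 709, r = 20);
translate([78, 869, 0]) cylinder(h = 709, r = 20);
translate([1104, 869, 0]) cylinder(h = 709, r = 20);
translate([1182, 0, 0]) {
  cube([94, 150, 2001]);
  translate([842, 0, 0]) cube([94, 150, 2001]);
  translate([0, 0, 2001]) cube([936, 150, 90]);
}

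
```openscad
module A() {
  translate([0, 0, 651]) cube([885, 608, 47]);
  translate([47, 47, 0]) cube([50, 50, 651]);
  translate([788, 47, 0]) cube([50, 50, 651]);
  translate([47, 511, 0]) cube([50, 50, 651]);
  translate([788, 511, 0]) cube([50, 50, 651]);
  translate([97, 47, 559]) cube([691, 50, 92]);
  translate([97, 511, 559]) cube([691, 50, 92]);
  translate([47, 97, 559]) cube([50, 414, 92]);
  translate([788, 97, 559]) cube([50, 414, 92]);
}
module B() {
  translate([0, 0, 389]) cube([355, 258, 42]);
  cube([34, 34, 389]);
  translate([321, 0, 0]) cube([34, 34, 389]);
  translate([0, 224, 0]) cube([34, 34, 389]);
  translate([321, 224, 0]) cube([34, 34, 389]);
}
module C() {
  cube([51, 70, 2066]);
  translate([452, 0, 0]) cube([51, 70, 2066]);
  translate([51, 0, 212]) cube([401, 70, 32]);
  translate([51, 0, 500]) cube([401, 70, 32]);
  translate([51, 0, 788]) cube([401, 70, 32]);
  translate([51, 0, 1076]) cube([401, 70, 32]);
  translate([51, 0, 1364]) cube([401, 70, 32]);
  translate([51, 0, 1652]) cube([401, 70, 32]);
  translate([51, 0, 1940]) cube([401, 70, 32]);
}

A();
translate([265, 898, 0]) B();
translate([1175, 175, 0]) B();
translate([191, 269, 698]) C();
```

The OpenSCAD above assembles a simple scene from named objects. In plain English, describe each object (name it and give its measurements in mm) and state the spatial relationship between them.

A is a table with a 885×608 mm rectangular top, 47 mm thick, top surface at z = 698 mm, supported by four 50×50 mm square legs, each inset 47 mm from the nearest pair of top edges, running from the floor. Four apron rails, 50 mm thick and 92 mm tall, run between adjacent legs with their top edges flush with the underside of the top and their outer faces flush with the legs' outer faces.

B is a simple wooden stool: a rectangular seat 355 mm (x) by 258 mm (y), 42 mm thick, top face at z = 431 mm, on four square legs, each 34×34 mm in cross-section. The legs rest on z = 0, each flush with a corner of the seat.

C is a wooden ladder with two side rails of 51×70 mm section and 2066 mm height, set 503 mm apart overall. Between them run 7 rectangular rungs (70 mm deep, 32 mm thick), front faces flush with the rails' −y face. The bottom of the first rung is 212 mm above the floor and each subsequent rung is 288 mm higher than the one below.

Two stools sit around the table at the +y, +x sides. The ladder is on top of the table, centred.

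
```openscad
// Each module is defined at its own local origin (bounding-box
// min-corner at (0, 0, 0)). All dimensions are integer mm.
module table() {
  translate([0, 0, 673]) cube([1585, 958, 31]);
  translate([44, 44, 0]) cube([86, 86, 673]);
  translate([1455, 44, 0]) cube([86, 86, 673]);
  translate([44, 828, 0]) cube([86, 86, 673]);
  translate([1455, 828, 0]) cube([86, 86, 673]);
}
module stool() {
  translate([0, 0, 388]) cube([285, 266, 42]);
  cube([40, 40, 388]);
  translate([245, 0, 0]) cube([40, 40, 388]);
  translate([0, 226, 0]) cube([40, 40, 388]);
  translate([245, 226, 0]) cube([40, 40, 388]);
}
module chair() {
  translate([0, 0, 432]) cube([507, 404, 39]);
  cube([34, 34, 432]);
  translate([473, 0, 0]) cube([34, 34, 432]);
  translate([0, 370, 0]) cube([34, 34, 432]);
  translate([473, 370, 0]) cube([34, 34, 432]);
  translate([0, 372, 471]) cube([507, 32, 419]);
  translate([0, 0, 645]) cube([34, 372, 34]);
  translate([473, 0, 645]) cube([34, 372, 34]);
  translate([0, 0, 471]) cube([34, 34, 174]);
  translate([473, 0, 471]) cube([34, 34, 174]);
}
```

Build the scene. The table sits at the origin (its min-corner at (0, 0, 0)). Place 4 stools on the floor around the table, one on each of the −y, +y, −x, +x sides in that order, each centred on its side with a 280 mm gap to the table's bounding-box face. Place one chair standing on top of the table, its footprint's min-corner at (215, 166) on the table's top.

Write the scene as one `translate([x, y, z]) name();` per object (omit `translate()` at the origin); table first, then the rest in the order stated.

table();
translate([650, -546, 0]) stool();
translate([650, 1238, 0]) stool();
translate([-565, 346, 0]) stool();
translate([1865, 346, 0]) stool();
translate([215, 166, 704]) chair();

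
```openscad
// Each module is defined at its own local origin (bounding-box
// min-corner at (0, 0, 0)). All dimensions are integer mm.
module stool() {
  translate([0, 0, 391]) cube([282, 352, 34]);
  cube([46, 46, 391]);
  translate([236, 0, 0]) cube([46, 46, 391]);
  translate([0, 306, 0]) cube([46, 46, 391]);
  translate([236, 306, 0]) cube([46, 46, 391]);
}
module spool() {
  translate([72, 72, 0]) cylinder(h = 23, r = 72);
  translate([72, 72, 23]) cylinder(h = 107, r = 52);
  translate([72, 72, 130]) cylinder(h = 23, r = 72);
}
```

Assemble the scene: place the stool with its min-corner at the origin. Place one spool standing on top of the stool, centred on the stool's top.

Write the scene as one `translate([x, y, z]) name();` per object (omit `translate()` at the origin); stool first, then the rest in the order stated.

stool();
translate([69, 104, 425]) spool();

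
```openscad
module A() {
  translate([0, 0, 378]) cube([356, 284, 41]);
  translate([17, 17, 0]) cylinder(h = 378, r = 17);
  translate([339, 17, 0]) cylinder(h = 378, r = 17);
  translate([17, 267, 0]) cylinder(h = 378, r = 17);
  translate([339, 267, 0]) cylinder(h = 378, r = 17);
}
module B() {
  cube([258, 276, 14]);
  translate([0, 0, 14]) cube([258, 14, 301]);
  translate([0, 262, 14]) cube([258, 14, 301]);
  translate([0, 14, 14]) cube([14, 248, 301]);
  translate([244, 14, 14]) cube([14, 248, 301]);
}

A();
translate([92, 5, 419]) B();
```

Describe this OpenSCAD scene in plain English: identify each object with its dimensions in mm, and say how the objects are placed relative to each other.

A is a four-legged stool. The seat is a 356×284×41 mm slab whose top surface is at z = 419 mm; four round legs, each 34 mm in diameter, run from the floor (z = 0) to the underside of the seat, each leg's axis is inset half a diameter from the nearest pair of seat edges (so the leg's bounding box is flush with the corner).

B is an open storage box with external size 258×276×315 mm and wall thickness 14 mm (the base is also 14 mm thick). The base covers the whole footprint; the four walls stand on the base, with the y-facing walls full-width and the x-facing walls fitting between their inner faces.

The open box is on top of the stool.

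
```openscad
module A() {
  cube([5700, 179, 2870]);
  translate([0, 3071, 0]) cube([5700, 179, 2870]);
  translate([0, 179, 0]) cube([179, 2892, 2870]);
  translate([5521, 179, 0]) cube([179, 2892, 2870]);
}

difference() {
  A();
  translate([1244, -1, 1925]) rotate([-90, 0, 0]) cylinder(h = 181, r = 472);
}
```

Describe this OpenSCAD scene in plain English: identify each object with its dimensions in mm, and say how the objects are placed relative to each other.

A is the wall frame of a small rectangular building: four walls, each 2870 mm tall and 179 mm thick, enclosing a footprint 5700 mm (x) by 3250 mm (y) outside-to-outside, with no floor or roof. The front and back walls (the −y and +y sides) span the full width; the two side walls fit between them.

The house frame has a circular hole of radius 472 mm through its front wall, centred at (x = 1244, z = 1925).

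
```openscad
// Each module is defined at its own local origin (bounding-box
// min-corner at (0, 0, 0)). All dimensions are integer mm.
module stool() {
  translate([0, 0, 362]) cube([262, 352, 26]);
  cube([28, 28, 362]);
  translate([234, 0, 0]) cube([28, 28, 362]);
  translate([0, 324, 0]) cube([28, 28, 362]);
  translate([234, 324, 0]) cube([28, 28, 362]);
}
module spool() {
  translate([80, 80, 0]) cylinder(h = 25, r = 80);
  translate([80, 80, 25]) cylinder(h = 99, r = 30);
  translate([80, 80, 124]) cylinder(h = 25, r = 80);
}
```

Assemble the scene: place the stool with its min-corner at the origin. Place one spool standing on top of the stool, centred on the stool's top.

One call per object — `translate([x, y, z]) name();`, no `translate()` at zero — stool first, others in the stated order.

stool();
translate([51, 96, 388]) spool();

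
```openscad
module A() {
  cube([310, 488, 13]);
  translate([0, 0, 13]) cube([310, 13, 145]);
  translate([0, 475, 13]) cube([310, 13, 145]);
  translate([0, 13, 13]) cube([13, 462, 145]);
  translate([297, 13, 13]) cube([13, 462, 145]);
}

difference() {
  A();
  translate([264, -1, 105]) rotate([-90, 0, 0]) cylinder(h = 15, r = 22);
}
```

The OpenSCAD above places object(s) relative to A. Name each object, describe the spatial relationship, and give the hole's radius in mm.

The subtracted cylinder has r = 22 mm.

A is an open box. The open box has a circular hole through its front wall. The hole's radius is 22 mm.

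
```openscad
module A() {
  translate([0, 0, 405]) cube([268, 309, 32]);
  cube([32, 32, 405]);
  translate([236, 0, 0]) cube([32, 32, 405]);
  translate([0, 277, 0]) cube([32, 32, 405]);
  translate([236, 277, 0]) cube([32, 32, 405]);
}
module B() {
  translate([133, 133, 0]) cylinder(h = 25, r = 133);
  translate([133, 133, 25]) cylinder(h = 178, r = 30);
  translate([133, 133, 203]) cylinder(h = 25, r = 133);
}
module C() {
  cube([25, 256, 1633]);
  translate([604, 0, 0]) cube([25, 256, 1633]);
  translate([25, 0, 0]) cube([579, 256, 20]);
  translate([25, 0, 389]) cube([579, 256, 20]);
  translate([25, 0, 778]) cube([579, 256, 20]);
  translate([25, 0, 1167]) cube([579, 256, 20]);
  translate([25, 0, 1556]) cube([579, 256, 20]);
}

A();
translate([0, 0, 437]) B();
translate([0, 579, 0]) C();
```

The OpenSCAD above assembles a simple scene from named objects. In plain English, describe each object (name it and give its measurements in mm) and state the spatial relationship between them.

A is a four-legged stool. The seat is 268×309 mm, 32 mm thick, top at z = 437 mm. It stands on four square legs, each 32×32 mm in cross-section, from z = 0 to the seat underside, each flush with a corner of the seat.

B is a spool: two coaxial disc flanges of radius 133 mm and thickness 25 mm, joined by a core cylinder of radius 30 mm and height 178 mm. The lower flange rests on z = 0 and the three cylinders share a vertical axis.

C is a bookshelf 629 mm wide overall, 256 mm deep and 1633 mm tall. The two sides are 25 mm thick vertical panels. 5 horizontal shelves of 20 mm thickness span between the inner faces of the sides; the lowest shelf sits on the floor and shelves are stacked with a clear vertical gap of 369 mm between each pair.

The spool is on top of the stool. The bookshelf is on the floor beside the stool on its +y side.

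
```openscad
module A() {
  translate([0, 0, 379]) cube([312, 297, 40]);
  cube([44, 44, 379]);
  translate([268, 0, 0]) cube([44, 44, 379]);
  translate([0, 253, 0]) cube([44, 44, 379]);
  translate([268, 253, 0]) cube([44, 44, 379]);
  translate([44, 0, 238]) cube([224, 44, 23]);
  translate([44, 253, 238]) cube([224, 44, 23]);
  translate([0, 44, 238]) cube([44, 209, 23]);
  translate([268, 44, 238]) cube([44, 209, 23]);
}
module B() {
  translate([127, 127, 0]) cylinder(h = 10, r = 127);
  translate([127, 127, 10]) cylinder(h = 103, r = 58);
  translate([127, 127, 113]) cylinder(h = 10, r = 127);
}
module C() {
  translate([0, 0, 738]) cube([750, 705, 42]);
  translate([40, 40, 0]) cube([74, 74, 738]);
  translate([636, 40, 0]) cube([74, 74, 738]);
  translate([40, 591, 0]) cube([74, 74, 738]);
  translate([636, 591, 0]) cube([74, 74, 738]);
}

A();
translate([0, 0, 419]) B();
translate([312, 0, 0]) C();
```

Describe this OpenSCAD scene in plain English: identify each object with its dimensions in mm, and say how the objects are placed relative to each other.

A is a simple wooden stool: a rectangular seat 312 mm (x) by 297 mm (y), 40 mm thick, top face at z = 419 mm, on four square legs, each 44×44 mm in cross-section. The legs rest on z = 0, each flush with a corner of the seat. Four stretchers, 44 mm wide and 23 mm tall, connect adjacent legs with their undersides at z = 238 mm, each running between the inner faces of the legs it joins and aligned with the legs' outer faces on the other axis.

B is a spool: two coaxial disc flanges of radius 127 mm and thickness 10 mm, joined by a core cylinder of radius 58 mm and height 103 mm. The lower flange rests on z = 0 and the three cylinders share a vertical axis.

C is a table with a 750×705 mm rectangular top, 42 mm thick, top surface at z = 780 mm, supported by four 74×74 mm square legs, each inset 40 mm from the nearest pair of top edges, running from the floor.

The spool is on top of the stool. The table is against the stool's +x side, with their −y faces flush.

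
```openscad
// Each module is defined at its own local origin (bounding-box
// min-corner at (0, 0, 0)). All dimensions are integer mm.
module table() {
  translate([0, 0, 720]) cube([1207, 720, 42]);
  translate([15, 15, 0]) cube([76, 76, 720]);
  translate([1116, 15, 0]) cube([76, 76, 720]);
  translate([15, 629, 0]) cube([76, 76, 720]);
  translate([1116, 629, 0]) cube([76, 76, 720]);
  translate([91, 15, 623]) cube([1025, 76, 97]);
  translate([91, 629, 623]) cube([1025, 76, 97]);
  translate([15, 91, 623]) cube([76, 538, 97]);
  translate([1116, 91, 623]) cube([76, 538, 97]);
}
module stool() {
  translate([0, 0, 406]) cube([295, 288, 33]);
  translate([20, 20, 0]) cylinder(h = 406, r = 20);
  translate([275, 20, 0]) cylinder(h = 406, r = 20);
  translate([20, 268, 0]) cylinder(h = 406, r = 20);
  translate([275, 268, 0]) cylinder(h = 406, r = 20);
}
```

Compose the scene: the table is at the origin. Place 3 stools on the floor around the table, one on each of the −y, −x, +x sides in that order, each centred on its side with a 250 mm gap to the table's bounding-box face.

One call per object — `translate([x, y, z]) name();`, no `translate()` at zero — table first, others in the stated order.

table();
translate([456, -538, 0]) stool();
translate([-545, 216, 0]) stool();
translate([1457, 216, 0]) stool();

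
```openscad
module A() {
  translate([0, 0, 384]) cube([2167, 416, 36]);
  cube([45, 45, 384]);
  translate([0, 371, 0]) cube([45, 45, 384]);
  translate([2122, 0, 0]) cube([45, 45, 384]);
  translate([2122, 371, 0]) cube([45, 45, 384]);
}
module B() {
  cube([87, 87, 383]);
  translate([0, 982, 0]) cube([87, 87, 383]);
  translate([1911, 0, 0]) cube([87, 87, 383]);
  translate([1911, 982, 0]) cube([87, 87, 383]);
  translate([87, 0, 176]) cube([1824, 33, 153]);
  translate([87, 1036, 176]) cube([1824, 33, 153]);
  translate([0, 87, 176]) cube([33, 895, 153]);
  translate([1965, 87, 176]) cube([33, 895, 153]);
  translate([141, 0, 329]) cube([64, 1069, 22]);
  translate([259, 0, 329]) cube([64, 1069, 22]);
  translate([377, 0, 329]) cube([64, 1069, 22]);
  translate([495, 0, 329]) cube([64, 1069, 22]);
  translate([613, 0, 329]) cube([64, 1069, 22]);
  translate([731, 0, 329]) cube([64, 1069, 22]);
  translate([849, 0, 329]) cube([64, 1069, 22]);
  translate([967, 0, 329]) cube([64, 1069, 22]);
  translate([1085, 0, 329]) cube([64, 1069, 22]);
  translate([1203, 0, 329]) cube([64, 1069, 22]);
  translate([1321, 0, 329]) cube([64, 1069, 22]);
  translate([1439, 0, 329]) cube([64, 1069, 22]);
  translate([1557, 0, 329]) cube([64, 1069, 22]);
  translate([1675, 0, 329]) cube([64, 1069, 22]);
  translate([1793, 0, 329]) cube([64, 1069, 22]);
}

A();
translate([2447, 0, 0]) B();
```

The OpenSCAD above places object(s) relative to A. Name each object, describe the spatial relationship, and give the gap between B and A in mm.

A is a bench. B is a bed frame. The bed frame is on the floor beside the bench on its +x side. The gap between the bed frame and the bench is 280 mm.

The bed frame's nearest face is 280 mm from the bench's +x face.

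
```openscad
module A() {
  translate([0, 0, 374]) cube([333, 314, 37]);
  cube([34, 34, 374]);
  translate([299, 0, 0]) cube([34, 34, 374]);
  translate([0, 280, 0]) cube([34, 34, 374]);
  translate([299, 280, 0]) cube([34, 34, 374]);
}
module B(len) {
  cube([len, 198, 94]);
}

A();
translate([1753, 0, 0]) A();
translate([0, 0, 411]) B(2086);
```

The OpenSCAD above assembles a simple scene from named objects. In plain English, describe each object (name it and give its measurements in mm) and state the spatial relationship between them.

A is a four-legged stool. The seat is a 333×314×37 mm slab whose top surface is at z = 411 mm; four square legs, each 34×34 mm in cross-section, run from the floor (z = 0) to the underside of the seat, each flush with a corner of the seat.

B is a rectangular beam 2086 mm long (x), 198 mm deep (y), 94 mm thick (z).

The beam spans the tops of two stools placed 1420 mm apart, resting at z = 411 mm.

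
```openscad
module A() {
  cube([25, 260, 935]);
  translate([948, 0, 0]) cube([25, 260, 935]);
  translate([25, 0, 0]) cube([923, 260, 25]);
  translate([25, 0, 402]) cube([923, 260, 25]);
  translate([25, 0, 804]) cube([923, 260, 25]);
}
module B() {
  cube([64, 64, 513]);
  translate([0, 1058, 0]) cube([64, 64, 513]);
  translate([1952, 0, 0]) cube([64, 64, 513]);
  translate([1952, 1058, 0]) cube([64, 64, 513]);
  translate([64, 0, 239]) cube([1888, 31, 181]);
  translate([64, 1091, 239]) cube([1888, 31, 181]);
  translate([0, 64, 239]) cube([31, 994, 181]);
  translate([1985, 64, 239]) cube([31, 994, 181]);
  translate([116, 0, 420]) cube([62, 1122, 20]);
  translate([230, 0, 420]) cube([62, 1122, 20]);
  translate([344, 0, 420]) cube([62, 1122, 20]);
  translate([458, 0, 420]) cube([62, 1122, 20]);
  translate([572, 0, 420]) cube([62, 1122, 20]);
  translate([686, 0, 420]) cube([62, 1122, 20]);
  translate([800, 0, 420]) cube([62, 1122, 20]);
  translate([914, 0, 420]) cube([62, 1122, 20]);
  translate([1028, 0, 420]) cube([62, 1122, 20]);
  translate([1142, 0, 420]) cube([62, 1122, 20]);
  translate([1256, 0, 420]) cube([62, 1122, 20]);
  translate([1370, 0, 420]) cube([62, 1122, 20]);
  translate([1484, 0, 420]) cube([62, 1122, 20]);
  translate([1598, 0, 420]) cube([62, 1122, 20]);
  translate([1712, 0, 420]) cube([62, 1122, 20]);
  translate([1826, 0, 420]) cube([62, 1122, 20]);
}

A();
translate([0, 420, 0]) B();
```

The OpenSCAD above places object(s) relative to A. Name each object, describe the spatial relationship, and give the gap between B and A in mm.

The bed frame's nearest face is 160 mm from the bookshelf's +y face.

A is a bookshelf. B is a bed frame. The bed frame is on the floor beside the bookshelf on its +y side. The gap between the bed frame and the bookshelf is 160 mm.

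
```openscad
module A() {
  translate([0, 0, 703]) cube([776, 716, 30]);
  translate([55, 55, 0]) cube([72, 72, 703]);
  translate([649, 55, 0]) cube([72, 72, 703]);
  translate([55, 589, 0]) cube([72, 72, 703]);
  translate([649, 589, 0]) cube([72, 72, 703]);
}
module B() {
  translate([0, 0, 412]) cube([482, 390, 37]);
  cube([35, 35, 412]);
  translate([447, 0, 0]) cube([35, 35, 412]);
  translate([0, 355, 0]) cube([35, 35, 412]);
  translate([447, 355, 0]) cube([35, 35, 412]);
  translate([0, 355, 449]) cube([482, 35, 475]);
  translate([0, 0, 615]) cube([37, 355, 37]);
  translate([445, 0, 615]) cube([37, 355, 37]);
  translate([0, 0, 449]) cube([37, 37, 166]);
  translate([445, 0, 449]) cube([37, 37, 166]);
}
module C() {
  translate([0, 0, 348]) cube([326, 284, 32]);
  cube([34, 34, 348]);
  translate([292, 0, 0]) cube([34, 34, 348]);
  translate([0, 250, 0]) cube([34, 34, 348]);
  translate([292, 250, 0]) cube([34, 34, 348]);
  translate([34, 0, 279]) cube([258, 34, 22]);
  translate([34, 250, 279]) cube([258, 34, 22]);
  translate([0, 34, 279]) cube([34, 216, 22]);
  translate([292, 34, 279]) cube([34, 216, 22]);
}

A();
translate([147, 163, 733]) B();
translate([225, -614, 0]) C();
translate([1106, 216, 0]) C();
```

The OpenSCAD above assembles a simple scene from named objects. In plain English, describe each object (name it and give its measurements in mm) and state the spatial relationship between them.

A is a rectangular dining table. The top is 776×716×30 mm with its upper surface at z = 733 mm. It stands on four 72×72 mm square legs, each inset 55 mm from the nearest pair of top edges, running from the floor to the underside of the top.

B is a chair. The seat is a 482×390×37 mm slab with its top at z = 449 mm, on four 35×35 mm corner legs (flush with the seat edges, standing on z = 0). A flat backrest 35 mm thick, 475 mm tall, spans the full seat width and rises from the seat top along its +y edge, rear face flush with the rear of the seat. Two armrests of 37×37 mm section run along each side from the seat's front edge to the front of the backrest, top faces 203 mm above the seat top and outer faces flush with the seat's x-edges; a 37×37 mm post under the front of each armrest stands on the seat at the front corner.

C is a four-legged stool. The seat is a 326×284×32 mm slab whose top surface is at z = 380 mm; four square legs, each 34×34 mm in cross-section, run from the floor (z = 0) to the underside of the seat, each flush with a corner of the seat. Four stretchers, 34 mm wide and 22 mm tall, connect adjacent legs with their undersides at z = 279 mm, each running between the inner faces of the legs it joins and aligned with the legs' outer faces on the other axis.

The chair is on top of the table, centred. Two stools sit around the table at the −y, +x sides.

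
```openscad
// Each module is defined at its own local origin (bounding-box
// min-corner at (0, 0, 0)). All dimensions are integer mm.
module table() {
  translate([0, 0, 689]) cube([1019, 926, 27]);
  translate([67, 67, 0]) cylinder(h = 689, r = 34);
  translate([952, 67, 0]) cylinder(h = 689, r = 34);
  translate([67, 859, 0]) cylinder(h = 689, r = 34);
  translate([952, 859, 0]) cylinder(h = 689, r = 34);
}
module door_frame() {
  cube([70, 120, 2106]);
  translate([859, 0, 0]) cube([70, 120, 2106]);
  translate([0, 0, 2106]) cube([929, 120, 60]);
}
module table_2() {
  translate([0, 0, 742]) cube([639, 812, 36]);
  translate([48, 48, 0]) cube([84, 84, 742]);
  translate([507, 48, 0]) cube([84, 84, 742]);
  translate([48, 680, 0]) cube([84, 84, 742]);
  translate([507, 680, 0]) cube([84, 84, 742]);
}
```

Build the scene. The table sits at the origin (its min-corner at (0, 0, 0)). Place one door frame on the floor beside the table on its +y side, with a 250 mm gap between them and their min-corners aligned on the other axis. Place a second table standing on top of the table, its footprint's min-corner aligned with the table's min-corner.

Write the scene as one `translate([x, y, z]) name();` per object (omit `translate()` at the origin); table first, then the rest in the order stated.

table();
translate([0, 1176, 0]) door_frame();
translate([0, 0, 716]) table_2();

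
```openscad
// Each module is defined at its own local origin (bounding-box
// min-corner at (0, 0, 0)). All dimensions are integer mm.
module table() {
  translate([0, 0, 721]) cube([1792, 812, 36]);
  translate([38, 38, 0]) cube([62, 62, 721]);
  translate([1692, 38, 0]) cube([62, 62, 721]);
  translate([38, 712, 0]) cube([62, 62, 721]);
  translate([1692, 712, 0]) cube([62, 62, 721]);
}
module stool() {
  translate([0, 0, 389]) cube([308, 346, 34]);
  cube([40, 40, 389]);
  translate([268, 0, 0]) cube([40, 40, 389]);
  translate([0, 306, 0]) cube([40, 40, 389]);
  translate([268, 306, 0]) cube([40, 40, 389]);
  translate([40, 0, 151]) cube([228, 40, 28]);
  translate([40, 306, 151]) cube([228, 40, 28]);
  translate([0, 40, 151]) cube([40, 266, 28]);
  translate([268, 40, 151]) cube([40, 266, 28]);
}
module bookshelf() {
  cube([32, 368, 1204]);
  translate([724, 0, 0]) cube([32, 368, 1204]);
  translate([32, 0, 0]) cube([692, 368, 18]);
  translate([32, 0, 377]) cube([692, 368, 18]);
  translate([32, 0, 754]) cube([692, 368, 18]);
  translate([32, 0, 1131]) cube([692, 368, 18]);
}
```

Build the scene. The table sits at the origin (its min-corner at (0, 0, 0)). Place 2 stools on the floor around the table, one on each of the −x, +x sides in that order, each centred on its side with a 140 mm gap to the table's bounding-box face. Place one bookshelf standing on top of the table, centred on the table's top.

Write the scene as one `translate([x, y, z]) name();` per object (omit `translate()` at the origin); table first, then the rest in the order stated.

table();
translate([-448, 233, 0]) stool();
translate([1932, 233, 0]) stool();
translate([518, 222, 757]) bookshelf();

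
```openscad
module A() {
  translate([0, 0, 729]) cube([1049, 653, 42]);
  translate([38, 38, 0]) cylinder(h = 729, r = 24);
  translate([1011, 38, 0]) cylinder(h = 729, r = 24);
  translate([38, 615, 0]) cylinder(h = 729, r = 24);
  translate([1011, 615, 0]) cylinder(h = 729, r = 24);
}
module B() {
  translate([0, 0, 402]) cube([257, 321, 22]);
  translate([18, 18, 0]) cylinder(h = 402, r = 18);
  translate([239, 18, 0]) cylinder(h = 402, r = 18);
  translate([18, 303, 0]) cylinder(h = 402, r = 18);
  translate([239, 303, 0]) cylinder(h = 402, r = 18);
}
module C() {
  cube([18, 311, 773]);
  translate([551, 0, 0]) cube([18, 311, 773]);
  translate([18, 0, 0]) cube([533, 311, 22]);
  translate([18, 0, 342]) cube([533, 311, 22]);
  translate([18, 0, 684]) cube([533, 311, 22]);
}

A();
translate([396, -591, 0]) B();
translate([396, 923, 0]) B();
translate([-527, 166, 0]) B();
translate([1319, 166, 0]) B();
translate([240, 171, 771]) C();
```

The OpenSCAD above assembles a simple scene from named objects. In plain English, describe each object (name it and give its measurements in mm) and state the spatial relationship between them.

A is a table: top 1049 mm (x) × 653 mm (y), 42 mm thick, upper face at z = 771 mm, on four round legs of 48 mm diameter, each leg's bounding box inset 14 mm from the nearest pair of top edges, running from z = 0 to the bottom of the top.

B is a four-legged stool. The seat is 257×321 mm, 22 mm thick, top at z = 424 mm. It stands on four round legs, each 36 mm in diameter, from z = 0 to the seat underside, each leg's axis is inset half a diameter from the nearest pair of seat edges (so the leg's bounding box is flush with the corner).

C is an open bookshelf. Two side panels, each 18 mm thick, 311 mm deep and 773 mm tall, stand 569 mm apart (outside-to-outside). Between them sit 3 shelves, each 22 mm thick and 311 mm deep, spanning the full gap between the sides. The bottom shelf rests on the floor (its underside at z = 0) and the clear gap between one shelf's top and the next shelf's underside is 320 mm.

Four stools sit around the table at the −y, +y, −x, +x sides. The bookshelf is on top of the table, centred.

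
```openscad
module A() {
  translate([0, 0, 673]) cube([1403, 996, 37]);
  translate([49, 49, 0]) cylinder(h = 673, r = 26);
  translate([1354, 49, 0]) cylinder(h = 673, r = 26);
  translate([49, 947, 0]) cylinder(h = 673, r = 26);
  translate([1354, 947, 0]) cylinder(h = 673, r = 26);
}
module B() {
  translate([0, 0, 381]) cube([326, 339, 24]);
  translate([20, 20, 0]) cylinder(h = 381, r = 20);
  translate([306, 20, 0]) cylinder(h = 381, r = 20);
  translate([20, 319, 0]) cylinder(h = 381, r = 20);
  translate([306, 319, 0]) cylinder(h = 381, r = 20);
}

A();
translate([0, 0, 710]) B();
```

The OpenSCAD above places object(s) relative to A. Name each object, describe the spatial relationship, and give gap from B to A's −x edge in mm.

The stool's min-x is at 0; the table's min-x is 0; gap = 0 mm.

A is a table. B is a stool. The stool is on top of the table. The gap from the stool to the table's −x edge is 0 mm.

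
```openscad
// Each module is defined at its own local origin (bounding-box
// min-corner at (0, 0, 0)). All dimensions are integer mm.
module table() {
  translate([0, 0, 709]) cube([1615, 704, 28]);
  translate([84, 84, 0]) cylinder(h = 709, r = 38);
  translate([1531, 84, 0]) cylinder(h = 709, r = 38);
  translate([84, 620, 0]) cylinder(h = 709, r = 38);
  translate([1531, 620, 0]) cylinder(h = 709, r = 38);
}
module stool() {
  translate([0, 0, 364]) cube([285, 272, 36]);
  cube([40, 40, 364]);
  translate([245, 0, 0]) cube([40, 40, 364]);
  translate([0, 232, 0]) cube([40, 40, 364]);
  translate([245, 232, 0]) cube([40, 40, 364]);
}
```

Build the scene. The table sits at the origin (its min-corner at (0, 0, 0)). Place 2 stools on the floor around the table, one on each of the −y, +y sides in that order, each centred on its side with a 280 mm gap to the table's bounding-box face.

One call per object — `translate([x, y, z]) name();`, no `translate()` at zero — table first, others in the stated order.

table();
translate([665, -552, 0]) stool();
translate([665, 984, 0]) stool();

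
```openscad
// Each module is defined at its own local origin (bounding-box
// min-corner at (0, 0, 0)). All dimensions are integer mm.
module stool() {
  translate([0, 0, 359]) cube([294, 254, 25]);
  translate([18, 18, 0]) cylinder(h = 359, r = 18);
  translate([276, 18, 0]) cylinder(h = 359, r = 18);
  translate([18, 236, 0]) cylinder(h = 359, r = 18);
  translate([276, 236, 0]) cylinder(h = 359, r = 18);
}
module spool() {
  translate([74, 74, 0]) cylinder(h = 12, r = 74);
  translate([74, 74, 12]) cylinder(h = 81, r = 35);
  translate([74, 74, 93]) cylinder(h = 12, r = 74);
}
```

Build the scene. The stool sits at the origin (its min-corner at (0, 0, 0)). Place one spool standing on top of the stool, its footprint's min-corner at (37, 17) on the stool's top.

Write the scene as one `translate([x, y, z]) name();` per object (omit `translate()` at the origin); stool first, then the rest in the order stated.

stool();
translate([37, 17, 384]) spool();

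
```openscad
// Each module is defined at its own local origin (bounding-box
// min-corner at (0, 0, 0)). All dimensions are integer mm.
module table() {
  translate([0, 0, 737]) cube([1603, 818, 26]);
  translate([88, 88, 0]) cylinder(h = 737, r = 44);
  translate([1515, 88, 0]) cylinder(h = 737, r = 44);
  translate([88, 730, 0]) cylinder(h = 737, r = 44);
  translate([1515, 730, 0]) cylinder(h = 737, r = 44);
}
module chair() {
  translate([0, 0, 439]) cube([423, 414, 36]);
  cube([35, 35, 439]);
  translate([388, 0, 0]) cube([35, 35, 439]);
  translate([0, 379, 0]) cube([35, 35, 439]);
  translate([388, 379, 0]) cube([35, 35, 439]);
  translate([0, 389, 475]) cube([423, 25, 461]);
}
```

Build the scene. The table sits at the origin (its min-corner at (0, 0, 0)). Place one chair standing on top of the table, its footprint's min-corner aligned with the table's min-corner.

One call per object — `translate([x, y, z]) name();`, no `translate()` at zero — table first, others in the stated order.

table();
translate([0, 0, 763]) chair();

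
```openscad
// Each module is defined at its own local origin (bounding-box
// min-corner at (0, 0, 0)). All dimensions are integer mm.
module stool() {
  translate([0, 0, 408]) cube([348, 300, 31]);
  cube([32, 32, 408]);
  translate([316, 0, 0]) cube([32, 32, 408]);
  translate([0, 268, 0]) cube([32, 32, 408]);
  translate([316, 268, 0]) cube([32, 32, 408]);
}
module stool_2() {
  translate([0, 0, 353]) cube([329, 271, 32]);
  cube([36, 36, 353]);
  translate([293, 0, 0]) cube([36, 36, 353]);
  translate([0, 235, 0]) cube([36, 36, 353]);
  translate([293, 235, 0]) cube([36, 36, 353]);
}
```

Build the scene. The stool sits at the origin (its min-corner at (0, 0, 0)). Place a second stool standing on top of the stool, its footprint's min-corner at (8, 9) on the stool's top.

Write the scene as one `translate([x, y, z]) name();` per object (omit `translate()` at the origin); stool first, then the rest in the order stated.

stool();
translate([8, 9, 439]) stool_2();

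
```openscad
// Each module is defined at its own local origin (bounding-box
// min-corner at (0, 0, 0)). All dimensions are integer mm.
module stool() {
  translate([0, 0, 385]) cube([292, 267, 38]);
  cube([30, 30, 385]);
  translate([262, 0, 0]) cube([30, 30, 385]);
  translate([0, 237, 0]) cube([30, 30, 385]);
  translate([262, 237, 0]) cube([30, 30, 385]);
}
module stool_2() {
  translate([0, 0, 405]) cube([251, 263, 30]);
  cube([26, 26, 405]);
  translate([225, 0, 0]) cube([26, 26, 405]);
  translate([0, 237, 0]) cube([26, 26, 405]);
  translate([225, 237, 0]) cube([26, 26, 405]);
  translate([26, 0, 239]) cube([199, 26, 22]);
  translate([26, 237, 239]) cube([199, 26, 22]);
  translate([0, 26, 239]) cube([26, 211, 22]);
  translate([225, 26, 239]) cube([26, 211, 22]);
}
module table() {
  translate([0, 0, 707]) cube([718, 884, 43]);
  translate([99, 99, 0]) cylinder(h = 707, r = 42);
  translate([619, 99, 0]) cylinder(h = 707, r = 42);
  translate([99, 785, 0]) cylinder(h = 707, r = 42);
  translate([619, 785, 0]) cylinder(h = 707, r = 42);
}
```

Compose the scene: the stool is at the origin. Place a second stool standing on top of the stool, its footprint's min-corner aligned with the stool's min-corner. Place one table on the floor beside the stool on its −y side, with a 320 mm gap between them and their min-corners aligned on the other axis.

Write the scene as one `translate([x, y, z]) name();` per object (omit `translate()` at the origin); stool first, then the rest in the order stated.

stool();
translate([0, 0, 423]) stool_2();
translate([0, -1204, 0]) table();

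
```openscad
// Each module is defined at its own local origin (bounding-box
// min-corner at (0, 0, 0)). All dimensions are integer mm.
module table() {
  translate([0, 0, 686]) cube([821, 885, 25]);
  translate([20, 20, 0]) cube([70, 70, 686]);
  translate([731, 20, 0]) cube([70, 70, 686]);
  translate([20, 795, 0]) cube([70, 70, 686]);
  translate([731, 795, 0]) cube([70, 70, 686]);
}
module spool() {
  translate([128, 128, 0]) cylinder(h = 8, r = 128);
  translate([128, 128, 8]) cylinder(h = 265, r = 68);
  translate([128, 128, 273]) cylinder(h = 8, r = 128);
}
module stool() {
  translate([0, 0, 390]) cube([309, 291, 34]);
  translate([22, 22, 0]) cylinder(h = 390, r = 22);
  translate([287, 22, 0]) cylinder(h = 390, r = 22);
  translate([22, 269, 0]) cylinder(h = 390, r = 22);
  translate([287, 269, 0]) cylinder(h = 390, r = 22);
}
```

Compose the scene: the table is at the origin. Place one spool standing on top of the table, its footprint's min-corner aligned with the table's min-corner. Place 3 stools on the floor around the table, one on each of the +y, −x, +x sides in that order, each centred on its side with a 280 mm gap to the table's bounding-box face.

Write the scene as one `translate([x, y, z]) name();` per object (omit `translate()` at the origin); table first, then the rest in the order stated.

table();
translate([0, 0, 711]) spool();
translate([256, 1165, 0]) stool();
translate([-589, 297, 0]) stool();
translate([1101, 297, 0]) stool();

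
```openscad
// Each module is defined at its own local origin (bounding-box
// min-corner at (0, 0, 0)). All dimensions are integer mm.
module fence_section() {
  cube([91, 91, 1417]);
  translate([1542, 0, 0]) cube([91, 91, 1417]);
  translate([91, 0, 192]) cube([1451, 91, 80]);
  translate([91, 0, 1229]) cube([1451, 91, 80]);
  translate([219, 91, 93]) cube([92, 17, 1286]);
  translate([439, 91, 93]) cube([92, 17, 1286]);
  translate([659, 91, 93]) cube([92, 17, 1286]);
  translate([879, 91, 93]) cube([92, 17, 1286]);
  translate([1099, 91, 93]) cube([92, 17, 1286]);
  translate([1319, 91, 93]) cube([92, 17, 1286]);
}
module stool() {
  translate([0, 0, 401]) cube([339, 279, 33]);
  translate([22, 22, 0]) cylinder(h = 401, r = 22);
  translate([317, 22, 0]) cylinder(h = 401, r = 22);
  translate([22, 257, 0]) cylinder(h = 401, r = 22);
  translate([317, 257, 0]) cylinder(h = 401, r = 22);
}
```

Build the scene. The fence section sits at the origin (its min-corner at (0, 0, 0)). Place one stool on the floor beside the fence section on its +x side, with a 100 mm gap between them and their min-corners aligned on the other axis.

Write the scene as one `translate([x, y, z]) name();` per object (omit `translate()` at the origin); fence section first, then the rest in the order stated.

fence_section();
translate([1733, 0, 0]) stool();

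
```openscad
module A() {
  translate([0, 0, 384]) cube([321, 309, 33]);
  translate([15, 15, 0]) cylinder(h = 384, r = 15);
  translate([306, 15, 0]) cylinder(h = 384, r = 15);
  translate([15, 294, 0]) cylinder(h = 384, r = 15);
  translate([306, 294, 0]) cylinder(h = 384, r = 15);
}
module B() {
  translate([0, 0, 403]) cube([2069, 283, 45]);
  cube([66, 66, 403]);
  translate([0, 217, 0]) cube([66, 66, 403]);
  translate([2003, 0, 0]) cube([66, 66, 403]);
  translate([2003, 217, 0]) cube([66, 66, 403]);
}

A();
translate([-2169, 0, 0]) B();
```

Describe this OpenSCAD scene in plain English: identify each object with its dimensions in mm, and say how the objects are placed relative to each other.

A is a four-legged stool. The seat is 321×309 mm, 33 mm thick, top at z = 417 mm. It stands on four round legs, each 30 mm in diameter, from z = 0 to the seat underside, each leg's axis is inset half a diameter from the nearest pair of seat edges (so the leg's bounding box is flush with the corner).

B is a bench: a 2069×283 mm seat slab, 45 mm thick, top at z = 448 mm, on four 66×66 mm square legs flush with the seat corners and standing on z = 0.

The bench is on the floor beside the stool on its −x side.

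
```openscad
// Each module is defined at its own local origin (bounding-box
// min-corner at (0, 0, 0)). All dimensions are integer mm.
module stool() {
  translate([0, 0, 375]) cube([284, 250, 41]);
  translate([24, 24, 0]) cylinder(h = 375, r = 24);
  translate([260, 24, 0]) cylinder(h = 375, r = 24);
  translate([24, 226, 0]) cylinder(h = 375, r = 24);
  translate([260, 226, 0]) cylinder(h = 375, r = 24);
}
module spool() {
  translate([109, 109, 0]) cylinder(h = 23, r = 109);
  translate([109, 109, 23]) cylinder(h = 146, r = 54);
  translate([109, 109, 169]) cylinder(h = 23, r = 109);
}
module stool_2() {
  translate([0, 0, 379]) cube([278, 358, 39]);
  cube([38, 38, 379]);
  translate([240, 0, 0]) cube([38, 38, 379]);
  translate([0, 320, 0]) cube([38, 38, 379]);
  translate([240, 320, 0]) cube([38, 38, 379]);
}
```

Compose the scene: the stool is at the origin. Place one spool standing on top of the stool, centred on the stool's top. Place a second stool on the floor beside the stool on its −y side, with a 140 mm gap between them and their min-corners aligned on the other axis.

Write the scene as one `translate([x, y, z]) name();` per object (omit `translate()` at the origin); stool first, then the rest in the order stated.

stool();
translate([33, 16, 416]) spool();
translate([0, -498, 0]) stool_2();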